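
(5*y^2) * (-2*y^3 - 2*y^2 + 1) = -10*y^5 - 10*y^4 + 5*y^2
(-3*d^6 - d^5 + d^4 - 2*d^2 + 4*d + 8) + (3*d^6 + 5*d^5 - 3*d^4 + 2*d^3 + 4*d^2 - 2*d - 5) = 4*d^5 - 2*d^4 + 2*d^3 + 2*d^2 + 2*d + 3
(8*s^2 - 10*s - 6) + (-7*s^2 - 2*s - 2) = s^2 - 12*s - 8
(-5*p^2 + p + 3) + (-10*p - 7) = -5*p^2 - 9*p - 4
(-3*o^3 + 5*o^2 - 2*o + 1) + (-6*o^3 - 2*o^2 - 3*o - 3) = -9*o^3 + 3*o^2 - 5*o - 2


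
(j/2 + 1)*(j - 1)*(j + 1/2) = j^3/2 + 3*j^2/4 - 3*j/4 - 1/2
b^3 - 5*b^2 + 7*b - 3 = (b - 3)*(b - 1)^2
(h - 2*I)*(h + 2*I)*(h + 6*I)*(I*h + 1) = I*h^4 - 5*h^3 + 10*I*h^2 - 20*h + 24*I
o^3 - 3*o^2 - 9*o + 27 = (o - 3)^2*(o + 3)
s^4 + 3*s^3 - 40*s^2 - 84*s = s*(s - 6)*(s + 2)*(s + 7)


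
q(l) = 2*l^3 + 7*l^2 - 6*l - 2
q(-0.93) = 8.03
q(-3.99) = 6.34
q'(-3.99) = 33.66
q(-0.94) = 8.16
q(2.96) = 93.44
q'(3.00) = 90.00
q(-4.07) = 3.54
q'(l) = 6*l^2 + 14*l - 6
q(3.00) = 97.00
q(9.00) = 1969.00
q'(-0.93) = -13.83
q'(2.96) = 88.01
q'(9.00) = 606.00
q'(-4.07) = 36.41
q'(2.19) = 53.44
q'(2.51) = 66.94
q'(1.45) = 26.92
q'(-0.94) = -13.86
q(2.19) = 39.44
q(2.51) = 58.67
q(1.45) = 10.11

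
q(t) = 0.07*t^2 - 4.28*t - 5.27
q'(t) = 0.14*t - 4.28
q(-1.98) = 3.48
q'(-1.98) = -4.56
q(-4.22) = 14.04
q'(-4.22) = -4.87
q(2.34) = -14.90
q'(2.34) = -3.95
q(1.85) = -12.95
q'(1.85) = -4.02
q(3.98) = -21.20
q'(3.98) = -3.72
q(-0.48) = -3.20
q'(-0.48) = -4.35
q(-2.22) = 4.58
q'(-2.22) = -4.59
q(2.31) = -14.78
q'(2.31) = -3.96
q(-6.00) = 22.93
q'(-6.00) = -5.12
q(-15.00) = 74.68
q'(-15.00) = -6.38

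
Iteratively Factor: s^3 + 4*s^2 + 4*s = (s + 2)*(s^2 + 2*s) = (s + 2)^2*(s)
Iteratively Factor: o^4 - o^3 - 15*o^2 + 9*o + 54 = (o + 3)*(o^3 - 4*o^2 - 3*o + 18) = (o - 3)*(o + 3)*(o^2 - o - 6) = (o - 3)*(o + 2)*(o + 3)*(o - 3)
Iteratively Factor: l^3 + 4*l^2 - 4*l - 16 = (l - 2)*(l^2 + 6*l + 8) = (l - 2)*(l + 2)*(l + 4)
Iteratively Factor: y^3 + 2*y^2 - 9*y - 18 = (y - 3)*(y^2 + 5*y + 6) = (y - 3)*(y + 3)*(y + 2)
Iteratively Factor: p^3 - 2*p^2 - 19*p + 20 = (p + 4)*(p^2 - 6*p + 5) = (p - 1)*(p + 4)*(p - 5)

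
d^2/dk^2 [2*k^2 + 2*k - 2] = 4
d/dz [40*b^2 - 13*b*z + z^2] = -13*b + 2*z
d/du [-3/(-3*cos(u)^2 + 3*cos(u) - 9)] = (2*cos(u) - 1)*sin(u)/(sin(u)^2 + cos(u) - 4)^2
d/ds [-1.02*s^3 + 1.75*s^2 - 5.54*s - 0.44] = -3.06*s^2 + 3.5*s - 5.54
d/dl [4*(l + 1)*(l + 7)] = 8*l + 32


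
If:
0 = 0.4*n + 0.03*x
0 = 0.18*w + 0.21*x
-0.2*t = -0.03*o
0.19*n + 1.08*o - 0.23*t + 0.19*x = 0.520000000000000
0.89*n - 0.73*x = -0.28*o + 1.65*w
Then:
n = 0.01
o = 0.52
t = 0.08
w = 0.15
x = -0.13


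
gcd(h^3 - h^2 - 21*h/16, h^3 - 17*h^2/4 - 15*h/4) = h^2 + 3*h/4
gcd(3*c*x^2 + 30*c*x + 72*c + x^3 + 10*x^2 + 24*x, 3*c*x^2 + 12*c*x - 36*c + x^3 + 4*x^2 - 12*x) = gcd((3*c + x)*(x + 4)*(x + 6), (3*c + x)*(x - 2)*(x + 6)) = 3*c*x + 18*c + x^2 + 6*x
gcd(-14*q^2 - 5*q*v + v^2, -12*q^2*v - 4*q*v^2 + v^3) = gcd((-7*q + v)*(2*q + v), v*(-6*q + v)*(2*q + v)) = 2*q + v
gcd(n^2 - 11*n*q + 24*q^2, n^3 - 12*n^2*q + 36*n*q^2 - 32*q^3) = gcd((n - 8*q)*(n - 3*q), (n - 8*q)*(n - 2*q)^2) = -n + 8*q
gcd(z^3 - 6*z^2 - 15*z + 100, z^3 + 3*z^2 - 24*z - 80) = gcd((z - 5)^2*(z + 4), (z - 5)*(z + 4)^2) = z^2 - z - 20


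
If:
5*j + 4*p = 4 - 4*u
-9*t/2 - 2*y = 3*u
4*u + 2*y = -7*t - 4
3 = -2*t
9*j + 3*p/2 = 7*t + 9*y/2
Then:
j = 12/19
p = 35/76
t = -3/2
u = -1/4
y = 15/4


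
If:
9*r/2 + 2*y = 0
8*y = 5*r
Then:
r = 0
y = 0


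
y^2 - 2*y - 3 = (y - 3)*(y + 1)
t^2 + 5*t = t*(t + 5)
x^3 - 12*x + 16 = (x - 2)^2*(x + 4)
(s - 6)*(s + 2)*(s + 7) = s^3 + 3*s^2 - 40*s - 84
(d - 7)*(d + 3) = d^2 - 4*d - 21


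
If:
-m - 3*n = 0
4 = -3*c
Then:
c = -4/3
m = -3*n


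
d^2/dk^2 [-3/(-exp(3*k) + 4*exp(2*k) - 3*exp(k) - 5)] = 3*((-9*exp(2*k) + 16*exp(k) - 3)*(exp(3*k) - 4*exp(2*k) + 3*exp(k) + 5) + 2*(3*exp(2*k) - 8*exp(k) + 3)^2*exp(k))*exp(k)/(exp(3*k) - 4*exp(2*k) + 3*exp(k) + 5)^3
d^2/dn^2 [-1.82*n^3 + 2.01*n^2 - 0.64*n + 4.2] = 4.02 - 10.92*n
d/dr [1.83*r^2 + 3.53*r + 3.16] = 3.66*r + 3.53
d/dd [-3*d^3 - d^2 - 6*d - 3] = -9*d^2 - 2*d - 6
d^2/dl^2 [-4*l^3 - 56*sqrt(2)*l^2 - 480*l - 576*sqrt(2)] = -24*l - 112*sqrt(2)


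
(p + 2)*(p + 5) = p^2 + 7*p + 10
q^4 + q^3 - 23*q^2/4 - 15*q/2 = q*(q - 5/2)*(q + 3/2)*(q + 2)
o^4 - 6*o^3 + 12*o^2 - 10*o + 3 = (o - 3)*(o - 1)^3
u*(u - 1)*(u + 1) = u^3 - u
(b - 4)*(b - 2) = b^2 - 6*b + 8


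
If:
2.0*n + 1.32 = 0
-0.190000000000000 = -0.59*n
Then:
No Solution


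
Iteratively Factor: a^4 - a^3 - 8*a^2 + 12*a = (a + 3)*(a^3 - 4*a^2 + 4*a) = (a - 2)*(a + 3)*(a^2 - 2*a) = (a - 2)^2*(a + 3)*(a)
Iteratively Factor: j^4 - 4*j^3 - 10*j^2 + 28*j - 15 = (j - 5)*(j^3 + j^2 - 5*j + 3) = (j - 5)*(j - 1)*(j^2 + 2*j - 3) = (j - 5)*(j - 1)^2*(j + 3)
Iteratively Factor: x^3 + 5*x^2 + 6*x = (x + 3)*(x^2 + 2*x) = x*(x + 3)*(x + 2)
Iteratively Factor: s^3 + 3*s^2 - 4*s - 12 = (s + 2)*(s^2 + s - 6) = (s - 2)*(s + 2)*(s + 3)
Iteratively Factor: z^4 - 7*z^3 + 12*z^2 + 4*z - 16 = (z - 4)*(z^3 - 3*z^2 + 4) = (z - 4)*(z - 2)*(z^2 - z - 2) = (z - 4)*(z - 2)^2*(z + 1)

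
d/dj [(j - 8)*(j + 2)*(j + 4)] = 3*j^2 - 4*j - 40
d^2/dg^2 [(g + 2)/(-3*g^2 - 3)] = 2*(-4*g^2*(g + 2) + (3*g + 2)*(g^2 + 1))/(3*(g^2 + 1)^3)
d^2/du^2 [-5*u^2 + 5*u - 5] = -10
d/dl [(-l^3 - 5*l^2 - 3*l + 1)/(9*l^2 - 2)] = (-9*l^4 + 33*l^2 + 2*l + 6)/(81*l^4 - 36*l^2 + 4)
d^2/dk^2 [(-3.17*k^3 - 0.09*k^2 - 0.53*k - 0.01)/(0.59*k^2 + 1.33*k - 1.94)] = (1.77635683940025e-15*k^5 + 7.105427357601e-15*k^4 - 18.69933*k^3 + 48.436434*k^2 - 75.270582*k - 3.47073)/(0.205379*k^6 + 1.388919*k^5 + 1.105011*k^4 - 6.781271*k^3 - 3.633426*k^2 + 15.016764*k - 7.301384)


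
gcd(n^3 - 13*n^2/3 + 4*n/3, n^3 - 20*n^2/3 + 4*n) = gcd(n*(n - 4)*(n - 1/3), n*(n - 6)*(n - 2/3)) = n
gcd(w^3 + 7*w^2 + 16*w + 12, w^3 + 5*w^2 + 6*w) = w^2 + 5*w + 6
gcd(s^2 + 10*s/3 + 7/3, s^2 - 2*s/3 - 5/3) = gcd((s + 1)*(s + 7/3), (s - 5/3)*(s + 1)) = s + 1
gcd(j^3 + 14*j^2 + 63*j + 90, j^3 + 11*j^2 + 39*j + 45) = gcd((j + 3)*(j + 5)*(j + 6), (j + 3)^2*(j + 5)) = j^2 + 8*j + 15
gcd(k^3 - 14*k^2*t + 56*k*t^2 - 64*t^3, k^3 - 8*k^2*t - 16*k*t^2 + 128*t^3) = k^2 - 12*k*t + 32*t^2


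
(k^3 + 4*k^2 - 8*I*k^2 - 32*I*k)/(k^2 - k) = (k^2 + k*(4 - 8*I) - 32*I)/(k - 1)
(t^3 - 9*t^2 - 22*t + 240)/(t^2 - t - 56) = (t^2 - t - 30)/(t + 7)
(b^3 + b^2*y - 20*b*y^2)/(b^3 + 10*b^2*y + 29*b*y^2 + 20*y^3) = b*(b - 4*y)/(b^2 + 5*b*y + 4*y^2)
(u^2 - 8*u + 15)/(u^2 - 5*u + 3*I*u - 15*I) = (u - 3)/(u + 3*I)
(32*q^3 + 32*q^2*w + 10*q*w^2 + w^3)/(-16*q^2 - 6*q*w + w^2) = (-16*q^2 - 8*q*w - w^2)/(8*q - w)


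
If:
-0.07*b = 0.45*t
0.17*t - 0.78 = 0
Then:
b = -29.50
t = 4.59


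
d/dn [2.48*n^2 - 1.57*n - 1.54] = 4.96*n - 1.57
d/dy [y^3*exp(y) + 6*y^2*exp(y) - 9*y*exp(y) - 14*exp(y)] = (y^3 + 9*y^2 + 3*y - 23)*exp(y)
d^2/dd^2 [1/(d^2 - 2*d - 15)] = 2*(d^2 - 2*d - 4*(d - 1)^2 - 15)/(-d^2 + 2*d + 15)^3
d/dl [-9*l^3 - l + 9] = -27*l^2 - 1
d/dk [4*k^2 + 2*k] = 8*k + 2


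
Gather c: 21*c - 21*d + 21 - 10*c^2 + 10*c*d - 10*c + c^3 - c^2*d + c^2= c^3 + c^2*(-d - 9) + c*(10*d + 11) - 21*d + 21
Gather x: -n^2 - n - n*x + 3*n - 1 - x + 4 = -n^2 + 2*n + x*(-n - 1) + 3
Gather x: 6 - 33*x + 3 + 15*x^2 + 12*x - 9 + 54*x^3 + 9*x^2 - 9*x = 54*x^3 + 24*x^2 - 30*x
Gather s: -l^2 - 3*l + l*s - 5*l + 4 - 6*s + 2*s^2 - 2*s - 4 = -l^2 - 8*l + 2*s^2 + s*(l - 8)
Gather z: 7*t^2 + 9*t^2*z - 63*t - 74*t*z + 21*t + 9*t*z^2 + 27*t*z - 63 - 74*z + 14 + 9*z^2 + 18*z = 7*t^2 - 42*t + z^2*(9*t + 9) + z*(9*t^2 - 47*t - 56) - 49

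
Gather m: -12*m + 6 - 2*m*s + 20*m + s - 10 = m*(8 - 2*s) + s - 4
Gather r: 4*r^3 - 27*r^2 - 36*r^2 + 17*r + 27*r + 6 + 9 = 4*r^3 - 63*r^2 + 44*r + 15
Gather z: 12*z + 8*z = 20*z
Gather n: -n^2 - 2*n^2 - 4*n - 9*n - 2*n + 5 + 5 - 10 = -3*n^2 - 15*n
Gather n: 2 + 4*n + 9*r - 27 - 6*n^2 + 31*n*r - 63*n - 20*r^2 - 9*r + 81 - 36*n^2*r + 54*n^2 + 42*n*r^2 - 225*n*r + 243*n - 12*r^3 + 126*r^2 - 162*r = n^2*(48 - 36*r) + n*(42*r^2 - 194*r + 184) - 12*r^3 + 106*r^2 - 162*r + 56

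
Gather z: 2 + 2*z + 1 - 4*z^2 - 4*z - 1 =-4*z^2 - 2*z + 2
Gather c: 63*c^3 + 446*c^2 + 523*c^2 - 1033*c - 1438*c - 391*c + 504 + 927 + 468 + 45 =63*c^3 + 969*c^2 - 2862*c + 1944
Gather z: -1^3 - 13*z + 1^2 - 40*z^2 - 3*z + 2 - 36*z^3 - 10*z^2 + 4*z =-36*z^3 - 50*z^2 - 12*z + 2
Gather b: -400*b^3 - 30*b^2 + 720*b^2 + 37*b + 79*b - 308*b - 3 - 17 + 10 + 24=-400*b^3 + 690*b^2 - 192*b + 14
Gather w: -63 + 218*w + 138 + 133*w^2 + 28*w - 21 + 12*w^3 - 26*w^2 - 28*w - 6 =12*w^3 + 107*w^2 + 218*w + 48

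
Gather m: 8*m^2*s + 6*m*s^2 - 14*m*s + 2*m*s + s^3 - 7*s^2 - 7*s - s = 8*m^2*s + m*(6*s^2 - 12*s) + s^3 - 7*s^2 - 8*s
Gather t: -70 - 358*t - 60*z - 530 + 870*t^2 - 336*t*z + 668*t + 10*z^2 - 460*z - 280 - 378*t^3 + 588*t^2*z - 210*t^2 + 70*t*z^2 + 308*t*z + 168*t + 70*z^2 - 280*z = -378*t^3 + t^2*(588*z + 660) + t*(70*z^2 - 28*z + 478) + 80*z^2 - 800*z - 880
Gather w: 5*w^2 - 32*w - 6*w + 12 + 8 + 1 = 5*w^2 - 38*w + 21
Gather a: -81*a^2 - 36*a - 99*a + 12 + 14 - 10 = -81*a^2 - 135*a + 16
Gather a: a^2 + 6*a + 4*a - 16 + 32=a^2 + 10*a + 16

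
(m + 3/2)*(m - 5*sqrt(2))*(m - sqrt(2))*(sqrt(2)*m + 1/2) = sqrt(2)*m^4 - 23*m^3/2 + 3*sqrt(2)*m^3/2 - 69*m^2/4 + 7*sqrt(2)*m^2 + 5*m + 21*sqrt(2)*m/2 + 15/2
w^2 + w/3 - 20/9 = (w - 4/3)*(w + 5/3)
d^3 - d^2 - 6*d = d*(d - 3)*(d + 2)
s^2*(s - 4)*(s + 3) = s^4 - s^3 - 12*s^2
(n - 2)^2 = n^2 - 4*n + 4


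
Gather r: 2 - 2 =0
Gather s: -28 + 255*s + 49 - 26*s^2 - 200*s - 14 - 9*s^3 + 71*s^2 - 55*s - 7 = -9*s^3 + 45*s^2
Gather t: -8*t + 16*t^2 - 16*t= 16*t^2 - 24*t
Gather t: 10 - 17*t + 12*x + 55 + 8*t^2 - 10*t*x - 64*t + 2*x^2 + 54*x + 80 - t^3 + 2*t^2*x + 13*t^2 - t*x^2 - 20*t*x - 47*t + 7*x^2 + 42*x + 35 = -t^3 + t^2*(2*x + 21) + t*(-x^2 - 30*x - 128) + 9*x^2 + 108*x + 180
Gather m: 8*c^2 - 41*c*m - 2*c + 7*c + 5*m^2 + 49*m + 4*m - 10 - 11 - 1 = 8*c^2 + 5*c + 5*m^2 + m*(53 - 41*c) - 22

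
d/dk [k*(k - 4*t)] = 2*k - 4*t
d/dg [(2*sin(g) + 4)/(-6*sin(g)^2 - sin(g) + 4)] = 12*(sin(g)^2 + 4*sin(g) + 1)*cos(g)/(6*sin(g)^2 + sin(g) - 4)^2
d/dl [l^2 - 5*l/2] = 2*l - 5/2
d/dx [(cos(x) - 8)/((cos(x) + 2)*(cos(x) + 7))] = (cos(x)^2 - 16*cos(x) - 86)*sin(x)/((cos(x) + 2)^2*(cos(x) + 7)^2)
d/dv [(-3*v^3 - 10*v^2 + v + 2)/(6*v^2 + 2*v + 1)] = (-18*v^4 - 12*v^3 - 35*v^2 - 44*v - 3)/(36*v^4 + 24*v^3 + 16*v^2 + 4*v + 1)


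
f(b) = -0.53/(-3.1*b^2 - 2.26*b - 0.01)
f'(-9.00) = 0.00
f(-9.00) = 0.00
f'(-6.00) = 0.00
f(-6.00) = 0.01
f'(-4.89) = 0.00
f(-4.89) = 0.01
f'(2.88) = -0.01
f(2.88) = 0.02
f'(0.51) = -0.74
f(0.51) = 0.27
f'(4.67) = -0.00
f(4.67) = 0.01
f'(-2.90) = 0.02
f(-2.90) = 0.03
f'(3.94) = -0.00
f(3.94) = 0.01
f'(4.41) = -0.00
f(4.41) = 0.01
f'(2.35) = -0.02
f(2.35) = 0.02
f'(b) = -0.53*(6.2*b + 2.26)/(-3.1*b^2 - 2.26*b - 0.01)^2 = (-3.286*b - 1.1978)/(3.1*b^2 + 2.26*b + 0.01)^2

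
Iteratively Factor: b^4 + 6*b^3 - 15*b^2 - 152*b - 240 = (b - 5)*(b^3 + 11*b^2 + 40*b + 48) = (b - 5)*(b + 4)*(b^2 + 7*b + 12) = (b - 5)*(b + 4)^2*(b + 3)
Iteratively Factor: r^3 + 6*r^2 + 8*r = (r + 4)*(r^2 + 2*r) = r*(r + 4)*(r + 2)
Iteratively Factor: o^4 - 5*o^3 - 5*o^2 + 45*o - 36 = (o + 3)*(o^3 - 8*o^2 + 19*o - 12) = (o - 3)*(o + 3)*(o^2 - 5*o + 4) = (o - 3)*(o - 1)*(o + 3)*(o - 4)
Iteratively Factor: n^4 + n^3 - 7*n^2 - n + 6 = (n - 2)*(n^3 + 3*n^2 - n - 3) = (n - 2)*(n + 3)*(n^2 - 1) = (n - 2)*(n - 1)*(n + 3)*(n + 1)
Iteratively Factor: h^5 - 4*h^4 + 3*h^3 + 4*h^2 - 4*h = (h)*(h^4 - 4*h^3 + 3*h^2 + 4*h - 4) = h*(h - 2)*(h^3 - 2*h^2 - h + 2) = h*(h - 2)*(h - 1)*(h^2 - h - 2) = h*(h - 2)^2*(h - 1)*(h + 1)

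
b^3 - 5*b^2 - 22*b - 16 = (b - 8)*(b + 1)*(b + 2)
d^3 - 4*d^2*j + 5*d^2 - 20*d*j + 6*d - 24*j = (d + 2)*(d + 3)*(d - 4*j)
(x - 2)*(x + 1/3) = x^2 - 5*x/3 - 2/3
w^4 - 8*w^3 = w^3*(w - 8)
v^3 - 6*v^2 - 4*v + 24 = (v - 6)*(v - 2)*(v + 2)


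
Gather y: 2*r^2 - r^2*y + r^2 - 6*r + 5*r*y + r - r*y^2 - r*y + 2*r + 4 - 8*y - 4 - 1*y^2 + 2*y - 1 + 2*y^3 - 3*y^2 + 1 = 3*r^2 - 3*r + 2*y^3 + y^2*(-r - 4) + y*(-r^2 + 4*r - 6)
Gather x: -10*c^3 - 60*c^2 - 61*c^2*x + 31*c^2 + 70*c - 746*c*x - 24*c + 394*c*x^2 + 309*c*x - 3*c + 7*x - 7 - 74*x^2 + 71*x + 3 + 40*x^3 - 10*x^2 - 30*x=-10*c^3 - 29*c^2 + 43*c + 40*x^3 + x^2*(394*c - 84) + x*(-61*c^2 - 437*c + 48) - 4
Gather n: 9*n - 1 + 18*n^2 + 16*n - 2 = 18*n^2 + 25*n - 3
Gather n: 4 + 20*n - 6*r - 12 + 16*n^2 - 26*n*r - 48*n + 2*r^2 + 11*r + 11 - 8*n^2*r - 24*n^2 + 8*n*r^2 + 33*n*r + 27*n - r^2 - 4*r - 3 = n^2*(-8*r - 8) + n*(8*r^2 + 7*r - 1) + r^2 + r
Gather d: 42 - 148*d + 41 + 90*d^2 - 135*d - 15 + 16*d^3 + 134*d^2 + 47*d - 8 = 16*d^3 + 224*d^2 - 236*d + 60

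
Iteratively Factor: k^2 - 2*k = (k)*(k - 2)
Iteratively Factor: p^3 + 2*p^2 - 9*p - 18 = (p - 3)*(p^2 + 5*p + 6) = (p - 3)*(p + 3)*(p + 2)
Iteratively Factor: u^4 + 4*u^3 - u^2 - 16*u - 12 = (u - 2)*(u^3 + 6*u^2 + 11*u + 6) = (u - 2)*(u + 2)*(u^2 + 4*u + 3) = (u - 2)*(u + 1)*(u + 2)*(u + 3)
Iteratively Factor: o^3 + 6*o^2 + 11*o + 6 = (o + 3)*(o^2 + 3*o + 2) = (o + 2)*(o + 3)*(o + 1)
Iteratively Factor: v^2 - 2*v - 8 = (v - 4)*(v + 2)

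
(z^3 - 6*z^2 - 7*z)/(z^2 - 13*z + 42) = z*(z + 1)/(z - 6)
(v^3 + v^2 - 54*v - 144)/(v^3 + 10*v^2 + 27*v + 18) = (v - 8)/(v + 1)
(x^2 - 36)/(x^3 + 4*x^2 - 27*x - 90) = (x - 6)/(x^2 - 2*x - 15)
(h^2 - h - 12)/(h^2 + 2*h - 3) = (h - 4)/(h - 1)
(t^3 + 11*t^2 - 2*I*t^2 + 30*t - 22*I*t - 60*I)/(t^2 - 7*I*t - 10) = (t^2 + 11*t + 30)/(t - 5*I)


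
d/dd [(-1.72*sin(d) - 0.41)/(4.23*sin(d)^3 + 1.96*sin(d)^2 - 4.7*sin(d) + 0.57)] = (14.5512*sin(d)^3 + 8.5741*sin(d)^2 + 1.6072*sin(d) - 2.9074)*cos(d)/(17.8929*sin(d)^6 + 16.5816*sin(d)^5 - 35.9204*sin(d)^4 - 13.6018*sin(d)^3 + 24.3244*sin(d)^2 - 5.358*sin(d) + 0.3249)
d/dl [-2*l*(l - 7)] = 14 - 4*l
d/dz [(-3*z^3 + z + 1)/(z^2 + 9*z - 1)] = ((1 - 9*z^2)*(z^2 + 9*z - 1) - (2*z + 9)*(-3*z^3 + z + 1))/(z^2 + 9*z - 1)^2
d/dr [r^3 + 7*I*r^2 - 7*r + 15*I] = 3*r^2 + 14*I*r - 7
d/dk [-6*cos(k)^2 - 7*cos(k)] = (12*cos(k) + 7)*sin(k)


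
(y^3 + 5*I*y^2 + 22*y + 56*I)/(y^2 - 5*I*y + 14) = (y^2 + 3*I*y + 28)/(y - 7*I)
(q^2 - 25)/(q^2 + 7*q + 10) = (q - 5)/(q + 2)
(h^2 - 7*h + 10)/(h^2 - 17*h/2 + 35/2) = 2*(h - 2)/(2*h - 7)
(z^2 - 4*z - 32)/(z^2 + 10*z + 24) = (z - 8)/(z + 6)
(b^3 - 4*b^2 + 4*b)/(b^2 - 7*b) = (b^2 - 4*b + 4)/(b - 7)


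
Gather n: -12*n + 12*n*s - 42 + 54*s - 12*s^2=n*(12*s - 12) - 12*s^2 + 54*s - 42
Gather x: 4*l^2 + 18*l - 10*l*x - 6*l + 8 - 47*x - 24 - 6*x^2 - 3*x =4*l^2 + 12*l - 6*x^2 + x*(-10*l - 50) - 16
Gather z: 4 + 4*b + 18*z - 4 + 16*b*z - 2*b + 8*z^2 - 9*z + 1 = 2*b + 8*z^2 + z*(16*b + 9) + 1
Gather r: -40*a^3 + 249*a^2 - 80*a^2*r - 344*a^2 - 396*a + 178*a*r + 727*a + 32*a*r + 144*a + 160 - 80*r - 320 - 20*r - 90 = -40*a^3 - 95*a^2 + 475*a + r*(-80*a^2 + 210*a - 100) - 250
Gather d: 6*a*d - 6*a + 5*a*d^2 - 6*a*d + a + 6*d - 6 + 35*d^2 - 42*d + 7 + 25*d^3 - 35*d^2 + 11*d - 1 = 5*a*d^2 - 5*a + 25*d^3 - 25*d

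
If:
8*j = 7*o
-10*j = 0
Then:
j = 0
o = 0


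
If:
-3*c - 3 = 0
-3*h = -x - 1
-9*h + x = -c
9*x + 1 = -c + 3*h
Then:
No Solution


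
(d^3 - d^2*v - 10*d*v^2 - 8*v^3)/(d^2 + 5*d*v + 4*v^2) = (d^2 - 2*d*v - 8*v^2)/(d + 4*v)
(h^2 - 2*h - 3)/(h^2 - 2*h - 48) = (-h^2 + 2*h + 3)/(-h^2 + 2*h + 48)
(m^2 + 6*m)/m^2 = (m + 6)/m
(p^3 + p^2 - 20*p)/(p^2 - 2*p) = (p^2 + p - 20)/(p - 2)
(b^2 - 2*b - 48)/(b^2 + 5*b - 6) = (b - 8)/(b - 1)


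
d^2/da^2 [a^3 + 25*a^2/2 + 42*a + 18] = 6*a + 25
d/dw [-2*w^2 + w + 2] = 1 - 4*w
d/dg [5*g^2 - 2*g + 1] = 10*g - 2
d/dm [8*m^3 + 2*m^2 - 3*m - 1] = 24*m^2 + 4*m - 3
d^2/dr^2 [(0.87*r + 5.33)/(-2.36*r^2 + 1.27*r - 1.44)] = (-(0.87*r + 5.33)*(4.72*r - 1.27)*(9.44*r - 2.54) + (12.3192*r + 22.9478)*(2.36*r^2 - 1.27*r + 1.44))/(2.36*r^2 - 1.27*r + 1.44)^3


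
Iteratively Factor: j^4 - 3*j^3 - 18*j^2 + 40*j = (j - 2)*(j^3 - j^2 - 20*j) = j*(j - 2)*(j^2 - j - 20) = j*(j - 2)*(j + 4)*(j - 5)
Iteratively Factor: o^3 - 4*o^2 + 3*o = (o)*(o^2 - 4*o + 3) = o*(o - 3)*(o - 1)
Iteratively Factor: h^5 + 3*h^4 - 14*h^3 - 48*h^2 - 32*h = (h + 4)*(h^4 - h^3 - 10*h^2 - 8*h) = (h - 4)*(h + 4)*(h^3 + 3*h^2 + 2*h) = (h - 4)*(h + 2)*(h + 4)*(h^2 + h) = h*(h - 4)*(h + 2)*(h + 4)*(h + 1)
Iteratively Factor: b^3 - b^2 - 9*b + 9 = (b - 3)*(b^2 + 2*b - 3) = (b - 3)*(b + 3)*(b - 1)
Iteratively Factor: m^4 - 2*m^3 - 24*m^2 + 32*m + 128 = (m + 4)*(m^3 - 6*m^2 + 32) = (m - 4)*(m + 4)*(m^2 - 2*m - 8) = (m - 4)*(m + 2)*(m + 4)*(m - 4)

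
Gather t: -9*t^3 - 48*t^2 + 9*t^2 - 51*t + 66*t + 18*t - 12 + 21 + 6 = -9*t^3 - 39*t^2 + 33*t + 15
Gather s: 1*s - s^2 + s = -s^2 + 2*s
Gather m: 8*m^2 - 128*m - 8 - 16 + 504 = 8*m^2 - 128*m + 480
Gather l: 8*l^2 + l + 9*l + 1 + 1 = 8*l^2 + 10*l + 2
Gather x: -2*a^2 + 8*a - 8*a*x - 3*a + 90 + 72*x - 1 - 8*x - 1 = -2*a^2 + 5*a + x*(64 - 8*a) + 88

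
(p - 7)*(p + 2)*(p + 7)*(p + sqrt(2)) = p^4 + sqrt(2)*p^3 + 2*p^3 - 49*p^2 + 2*sqrt(2)*p^2 - 98*p - 49*sqrt(2)*p - 98*sqrt(2)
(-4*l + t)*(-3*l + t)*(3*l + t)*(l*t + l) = 36*l^4*t + 36*l^4 - 9*l^3*t^2 - 9*l^3*t - 4*l^2*t^3 - 4*l^2*t^2 + l*t^4 + l*t^3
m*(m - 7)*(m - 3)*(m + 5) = m^4 - 5*m^3 - 29*m^2 + 105*m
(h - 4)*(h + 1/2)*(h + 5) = h^3 + 3*h^2/2 - 39*h/2 - 10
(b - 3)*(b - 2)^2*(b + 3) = b^4 - 4*b^3 - 5*b^2 + 36*b - 36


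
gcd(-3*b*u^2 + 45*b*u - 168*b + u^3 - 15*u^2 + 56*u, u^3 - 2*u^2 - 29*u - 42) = u - 7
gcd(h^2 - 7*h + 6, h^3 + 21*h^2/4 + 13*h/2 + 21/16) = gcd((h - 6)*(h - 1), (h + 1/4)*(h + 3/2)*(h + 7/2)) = 1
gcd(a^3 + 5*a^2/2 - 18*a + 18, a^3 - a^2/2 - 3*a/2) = a - 3/2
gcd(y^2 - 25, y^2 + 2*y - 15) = y + 5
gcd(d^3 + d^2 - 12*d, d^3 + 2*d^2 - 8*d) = d^2 + 4*d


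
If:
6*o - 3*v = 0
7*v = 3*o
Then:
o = 0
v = 0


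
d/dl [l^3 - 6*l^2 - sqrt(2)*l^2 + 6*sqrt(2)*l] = 3*l^2 - 12*l - 2*sqrt(2)*l + 6*sqrt(2)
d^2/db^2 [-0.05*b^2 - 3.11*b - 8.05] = -0.100000000000000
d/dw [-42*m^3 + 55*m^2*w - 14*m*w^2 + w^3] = 55*m^2 - 28*m*w + 3*w^2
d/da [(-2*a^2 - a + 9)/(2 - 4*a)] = (4*a^2 - 4*a + 17)/(2*(4*a^2 - 4*a + 1))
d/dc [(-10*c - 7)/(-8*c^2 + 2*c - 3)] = 4*(-20*c^2 - 28*c + 11)/(64*c^4 - 32*c^3 + 52*c^2 - 12*c + 9)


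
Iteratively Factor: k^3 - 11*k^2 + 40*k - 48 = (k - 3)*(k^2 - 8*k + 16) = (k - 4)*(k - 3)*(k - 4)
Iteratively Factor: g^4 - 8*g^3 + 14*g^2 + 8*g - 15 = (g - 5)*(g^3 - 3*g^2 - g + 3) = (g - 5)*(g - 3)*(g^2 - 1) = (g - 5)*(g - 3)*(g + 1)*(g - 1)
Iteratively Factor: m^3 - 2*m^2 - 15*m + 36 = (m - 3)*(m^2 + m - 12) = (m - 3)^2*(m + 4)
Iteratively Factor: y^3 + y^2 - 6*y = (y - 2)*(y^2 + 3*y) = (y - 2)*(y + 3)*(y)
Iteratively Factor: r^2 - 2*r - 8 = (r - 4)*(r + 2)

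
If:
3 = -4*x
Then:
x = -3/4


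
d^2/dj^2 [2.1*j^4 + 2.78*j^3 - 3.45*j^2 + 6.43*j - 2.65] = 25.2*j^2 + 16.68*j - 6.9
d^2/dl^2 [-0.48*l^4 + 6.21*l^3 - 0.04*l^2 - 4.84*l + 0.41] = -5.76*l^2 + 37.26*l - 0.08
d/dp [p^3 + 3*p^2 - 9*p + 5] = 3*p^2 + 6*p - 9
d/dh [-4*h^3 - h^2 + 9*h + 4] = -12*h^2 - 2*h + 9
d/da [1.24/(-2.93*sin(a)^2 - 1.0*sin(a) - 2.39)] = (7.2664*sin(a) + 1.24)*cos(a)/(2.93*sin(a)^2 + 1.0*sin(a) + 2.39)^2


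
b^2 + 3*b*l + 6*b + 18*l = (b + 6)*(b + 3*l)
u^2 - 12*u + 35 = (u - 7)*(u - 5)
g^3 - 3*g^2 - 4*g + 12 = (g - 3)*(g - 2)*(g + 2)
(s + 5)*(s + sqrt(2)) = s^2 + sqrt(2)*s + 5*s + 5*sqrt(2)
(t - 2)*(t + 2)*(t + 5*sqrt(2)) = t^3 + 5*sqrt(2)*t^2 - 4*t - 20*sqrt(2)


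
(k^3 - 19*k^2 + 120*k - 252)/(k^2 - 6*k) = k - 13 + 42/k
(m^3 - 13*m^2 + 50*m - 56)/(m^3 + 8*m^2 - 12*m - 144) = (m^2 - 9*m + 14)/(m^2 + 12*m + 36)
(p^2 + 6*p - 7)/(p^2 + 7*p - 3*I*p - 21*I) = (p - 1)/(p - 3*I)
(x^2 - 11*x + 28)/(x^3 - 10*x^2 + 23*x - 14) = (x - 4)/(x^2 - 3*x + 2)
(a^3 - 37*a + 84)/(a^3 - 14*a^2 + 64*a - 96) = (a^2 + 4*a - 21)/(a^2 - 10*a + 24)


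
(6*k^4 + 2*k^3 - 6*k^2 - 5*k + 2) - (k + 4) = 6*k^4 + 2*k^3 - 6*k^2 - 6*k - 2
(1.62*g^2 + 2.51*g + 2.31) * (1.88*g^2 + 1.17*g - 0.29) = 3.0456*g^4 + 6.6142*g^3 + 6.8097*g^2 + 1.9748*g - 0.6699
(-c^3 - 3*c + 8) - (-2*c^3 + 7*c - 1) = c^3 - 10*c + 9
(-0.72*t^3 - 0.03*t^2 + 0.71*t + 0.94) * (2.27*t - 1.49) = -1.6344*t^4 + 1.0047*t^3 + 1.6564*t^2 + 1.0759*t - 1.4006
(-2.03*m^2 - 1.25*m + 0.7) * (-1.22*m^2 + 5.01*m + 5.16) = 2.4766*m^4 - 8.6453*m^3 - 17.5913*m^2 - 2.943*m + 3.612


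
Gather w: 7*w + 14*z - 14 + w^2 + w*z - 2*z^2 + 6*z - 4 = w^2 + w*(z + 7) - 2*z^2 + 20*z - 18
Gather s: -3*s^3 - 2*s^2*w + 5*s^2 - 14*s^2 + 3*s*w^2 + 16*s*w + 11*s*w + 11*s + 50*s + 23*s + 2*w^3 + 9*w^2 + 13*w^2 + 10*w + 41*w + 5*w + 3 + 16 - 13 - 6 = -3*s^3 + s^2*(-2*w - 9) + s*(3*w^2 + 27*w + 84) + 2*w^3 + 22*w^2 + 56*w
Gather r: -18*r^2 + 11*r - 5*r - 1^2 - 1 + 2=-18*r^2 + 6*r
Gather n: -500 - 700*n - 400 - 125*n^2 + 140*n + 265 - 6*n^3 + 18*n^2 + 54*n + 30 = -6*n^3 - 107*n^2 - 506*n - 605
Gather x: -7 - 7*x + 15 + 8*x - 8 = x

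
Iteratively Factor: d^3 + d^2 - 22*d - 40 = (d + 2)*(d^2 - d - 20) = (d - 5)*(d + 2)*(d + 4)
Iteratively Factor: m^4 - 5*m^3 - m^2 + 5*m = (m + 1)*(m^3 - 6*m^2 + 5*m) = (m - 1)*(m + 1)*(m^2 - 5*m) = m*(m - 1)*(m + 1)*(m - 5)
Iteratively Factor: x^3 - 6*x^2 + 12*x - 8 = (x - 2)*(x^2 - 4*x + 4) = (x - 2)^2*(x - 2)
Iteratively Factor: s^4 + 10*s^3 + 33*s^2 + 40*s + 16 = (s + 4)*(s^3 + 6*s^2 + 9*s + 4) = (s + 4)^2*(s^2 + 2*s + 1) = (s + 1)*(s + 4)^2*(s + 1)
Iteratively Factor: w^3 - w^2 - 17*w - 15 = (w - 5)*(w^2 + 4*w + 3) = (w - 5)*(w + 3)*(w + 1)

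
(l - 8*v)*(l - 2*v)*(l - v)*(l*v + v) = l^4*v - 11*l^3*v^2 + l^3*v + 26*l^2*v^3 - 11*l^2*v^2 - 16*l*v^4 + 26*l*v^3 - 16*v^4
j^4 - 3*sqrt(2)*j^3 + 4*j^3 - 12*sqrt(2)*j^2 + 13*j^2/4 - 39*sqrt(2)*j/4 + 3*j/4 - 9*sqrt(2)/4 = (j + 1/2)^2*(j + 3)*(j - 3*sqrt(2))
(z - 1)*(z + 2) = z^2 + z - 2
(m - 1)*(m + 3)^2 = m^3 + 5*m^2 + 3*m - 9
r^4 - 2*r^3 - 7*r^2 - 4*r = r*(r - 4)*(r + 1)^2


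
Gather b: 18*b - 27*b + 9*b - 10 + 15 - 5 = 0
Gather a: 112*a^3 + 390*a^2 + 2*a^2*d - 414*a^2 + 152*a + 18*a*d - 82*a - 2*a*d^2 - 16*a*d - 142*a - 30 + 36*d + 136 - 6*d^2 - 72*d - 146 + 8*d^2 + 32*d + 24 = 112*a^3 + a^2*(2*d - 24) + a*(-2*d^2 + 2*d - 72) + 2*d^2 - 4*d - 16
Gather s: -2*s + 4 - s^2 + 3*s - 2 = -s^2 + s + 2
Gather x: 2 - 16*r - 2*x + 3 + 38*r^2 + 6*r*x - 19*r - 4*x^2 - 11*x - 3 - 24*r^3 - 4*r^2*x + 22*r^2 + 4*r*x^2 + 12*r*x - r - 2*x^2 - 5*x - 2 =-24*r^3 + 60*r^2 - 36*r + x^2*(4*r - 6) + x*(-4*r^2 + 18*r - 18)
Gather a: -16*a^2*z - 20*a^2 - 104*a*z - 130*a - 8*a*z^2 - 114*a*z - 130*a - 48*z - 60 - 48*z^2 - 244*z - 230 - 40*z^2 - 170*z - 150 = a^2*(-16*z - 20) + a*(-8*z^2 - 218*z - 260) - 88*z^2 - 462*z - 440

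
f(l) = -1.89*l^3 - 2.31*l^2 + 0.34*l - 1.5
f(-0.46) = -1.96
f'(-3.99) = -71.49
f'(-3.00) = -36.83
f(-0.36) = -1.83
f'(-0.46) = 1.27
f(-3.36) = 42.97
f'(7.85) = -385.33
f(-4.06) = 85.53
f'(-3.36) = -48.15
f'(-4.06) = -74.36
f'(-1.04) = -0.99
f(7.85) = -1055.44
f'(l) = -5.67*l^2 - 4.62*l + 0.34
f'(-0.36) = 1.27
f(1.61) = -14.83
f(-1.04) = -2.23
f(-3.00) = 27.72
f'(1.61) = -21.80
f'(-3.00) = -36.83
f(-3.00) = 27.72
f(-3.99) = 80.42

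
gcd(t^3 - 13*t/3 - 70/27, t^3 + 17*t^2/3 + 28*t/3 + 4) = t + 2/3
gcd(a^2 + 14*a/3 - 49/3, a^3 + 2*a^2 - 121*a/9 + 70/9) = a - 7/3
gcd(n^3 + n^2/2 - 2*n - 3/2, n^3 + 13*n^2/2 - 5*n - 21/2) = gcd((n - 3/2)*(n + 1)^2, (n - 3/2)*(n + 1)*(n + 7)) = n^2 - n/2 - 3/2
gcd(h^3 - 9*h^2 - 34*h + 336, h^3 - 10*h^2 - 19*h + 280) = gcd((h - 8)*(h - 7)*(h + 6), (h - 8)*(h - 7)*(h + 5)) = h^2 - 15*h + 56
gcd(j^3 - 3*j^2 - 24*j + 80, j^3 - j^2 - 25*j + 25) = j + 5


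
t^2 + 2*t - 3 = (t - 1)*(t + 3)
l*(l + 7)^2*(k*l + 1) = k*l^4 + 14*k*l^3 + 49*k*l^2 + l^3 + 14*l^2 + 49*l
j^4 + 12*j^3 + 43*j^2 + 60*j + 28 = (j + 1)*(j + 2)^2*(j + 7)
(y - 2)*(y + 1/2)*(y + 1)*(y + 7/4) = y^4 + 5*y^3/4 - 27*y^2/8 - 43*y/8 - 7/4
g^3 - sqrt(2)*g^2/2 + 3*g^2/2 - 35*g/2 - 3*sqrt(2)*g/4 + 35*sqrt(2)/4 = (g - 7/2)*(g + 5)*(g - sqrt(2)/2)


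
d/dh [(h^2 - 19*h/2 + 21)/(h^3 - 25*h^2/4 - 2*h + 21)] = 2*(-8*h^2 + 56*h - 35)/(16*h^4 - 8*h^3 - 111*h^2 + 28*h + 196)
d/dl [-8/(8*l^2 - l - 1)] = 8*(16*l - 1)/(-8*l^2 + l + 1)^2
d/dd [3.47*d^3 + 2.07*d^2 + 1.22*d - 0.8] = 10.41*d^2 + 4.14*d + 1.22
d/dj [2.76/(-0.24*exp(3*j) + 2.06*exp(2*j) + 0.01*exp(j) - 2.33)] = (1.9872*exp(2*j) - 11.3712*exp(j) - 0.0276)*exp(j)/(0.24*exp(3*j) - 2.06*exp(2*j) - 0.01*exp(j) + 2.33)^2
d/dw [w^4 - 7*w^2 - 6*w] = 4*w^3 - 14*w - 6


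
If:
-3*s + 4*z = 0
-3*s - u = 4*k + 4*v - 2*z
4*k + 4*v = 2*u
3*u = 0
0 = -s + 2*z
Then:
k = -v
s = 0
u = 0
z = 0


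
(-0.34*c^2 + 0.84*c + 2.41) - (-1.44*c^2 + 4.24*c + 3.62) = 1.1*c^2 - 3.4*c - 1.21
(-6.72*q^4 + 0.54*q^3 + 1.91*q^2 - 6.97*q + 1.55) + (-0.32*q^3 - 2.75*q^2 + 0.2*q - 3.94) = -6.72*q^4 + 0.22*q^3 - 0.84*q^2 - 6.77*q - 2.39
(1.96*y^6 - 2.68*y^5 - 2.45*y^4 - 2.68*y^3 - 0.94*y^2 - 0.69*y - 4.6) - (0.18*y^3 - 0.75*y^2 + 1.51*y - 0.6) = 1.96*y^6 - 2.68*y^5 - 2.45*y^4 - 2.86*y^3 - 0.19*y^2 - 2.2*y - 4.0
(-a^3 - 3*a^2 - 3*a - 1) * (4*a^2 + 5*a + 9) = -4*a^5 - 17*a^4 - 36*a^3 - 46*a^2 - 32*a - 9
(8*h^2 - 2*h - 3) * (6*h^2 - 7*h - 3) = 48*h^4 - 68*h^3 - 28*h^2 + 27*h + 9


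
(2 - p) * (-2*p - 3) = 2*p^2 - p - 6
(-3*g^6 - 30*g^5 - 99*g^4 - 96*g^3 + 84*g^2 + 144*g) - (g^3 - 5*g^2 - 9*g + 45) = -3*g^6 - 30*g^5 - 99*g^4 - 97*g^3 + 89*g^2 + 153*g - 45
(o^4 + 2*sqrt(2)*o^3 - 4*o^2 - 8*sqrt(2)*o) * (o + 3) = o^5 + 2*sqrt(2)*o^4 + 3*o^4 - 4*o^3 + 6*sqrt(2)*o^3 - 12*o^2 - 8*sqrt(2)*o^2 - 24*sqrt(2)*o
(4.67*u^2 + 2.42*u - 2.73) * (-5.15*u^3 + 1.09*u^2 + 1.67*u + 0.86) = -24.0505*u^5 - 7.3727*u^4 + 24.4962*u^3 + 5.0819*u^2 - 2.4779*u - 2.3478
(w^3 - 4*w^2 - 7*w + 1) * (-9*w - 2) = -9*w^4 + 34*w^3 + 71*w^2 + 5*w - 2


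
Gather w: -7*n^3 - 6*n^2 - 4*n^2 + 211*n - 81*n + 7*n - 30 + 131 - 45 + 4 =-7*n^3 - 10*n^2 + 137*n + 60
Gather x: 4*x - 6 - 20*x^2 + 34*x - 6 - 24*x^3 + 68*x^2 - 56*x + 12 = -24*x^3 + 48*x^2 - 18*x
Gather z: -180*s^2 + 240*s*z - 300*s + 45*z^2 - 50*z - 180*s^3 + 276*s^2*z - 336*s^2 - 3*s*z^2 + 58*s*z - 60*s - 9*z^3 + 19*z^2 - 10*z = -180*s^3 - 516*s^2 - 360*s - 9*z^3 + z^2*(64 - 3*s) + z*(276*s^2 + 298*s - 60)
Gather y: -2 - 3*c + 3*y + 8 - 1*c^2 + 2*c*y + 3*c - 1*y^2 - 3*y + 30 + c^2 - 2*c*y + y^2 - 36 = 0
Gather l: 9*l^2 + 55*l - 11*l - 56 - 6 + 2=9*l^2 + 44*l - 60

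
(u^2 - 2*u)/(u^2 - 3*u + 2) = u/(u - 1)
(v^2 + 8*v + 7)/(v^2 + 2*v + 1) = (v + 7)/(v + 1)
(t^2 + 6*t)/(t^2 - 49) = t*(t + 6)/(t^2 - 49)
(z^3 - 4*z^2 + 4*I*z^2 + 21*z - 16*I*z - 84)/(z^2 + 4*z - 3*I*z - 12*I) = (z^2 + z*(-4 + 7*I) - 28*I)/(z + 4)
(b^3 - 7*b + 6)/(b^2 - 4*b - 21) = (b^2 - 3*b + 2)/(b - 7)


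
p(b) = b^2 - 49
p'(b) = 2*b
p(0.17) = -48.97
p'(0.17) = 0.34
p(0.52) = -48.73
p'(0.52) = 1.04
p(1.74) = -45.97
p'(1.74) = 3.48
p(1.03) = -47.94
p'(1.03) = 2.06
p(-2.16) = -44.33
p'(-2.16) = -4.32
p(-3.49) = -36.82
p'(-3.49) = -6.98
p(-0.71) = -48.50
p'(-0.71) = -1.42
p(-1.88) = -45.47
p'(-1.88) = -3.76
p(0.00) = -49.00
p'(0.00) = 0.00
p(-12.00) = 95.00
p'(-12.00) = -24.00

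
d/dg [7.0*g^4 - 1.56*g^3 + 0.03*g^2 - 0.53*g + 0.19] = 28.0*g^3 - 4.68*g^2 + 0.06*g - 0.53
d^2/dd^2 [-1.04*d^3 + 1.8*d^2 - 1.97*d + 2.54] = 3.6 - 6.24*d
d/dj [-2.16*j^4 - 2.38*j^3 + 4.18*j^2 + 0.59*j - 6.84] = -8.64*j^3 - 7.14*j^2 + 8.36*j + 0.59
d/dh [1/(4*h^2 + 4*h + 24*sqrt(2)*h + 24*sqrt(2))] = (-2*h - 6*sqrt(2) - 1)/(4*(h^2 + h + 6*sqrt(2)*h + 6*sqrt(2))^2)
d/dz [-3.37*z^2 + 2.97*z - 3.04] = 2.97 - 6.74*z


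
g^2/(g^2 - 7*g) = g/(g - 7)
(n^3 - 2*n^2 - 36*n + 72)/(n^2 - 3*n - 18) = (n^2 + 4*n - 12)/(n + 3)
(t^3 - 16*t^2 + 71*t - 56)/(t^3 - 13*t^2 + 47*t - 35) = (t - 8)/(t - 5)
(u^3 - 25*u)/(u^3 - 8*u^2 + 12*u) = (u^2 - 25)/(u^2 - 8*u + 12)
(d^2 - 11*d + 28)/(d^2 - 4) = (d^2 - 11*d + 28)/(d^2 - 4)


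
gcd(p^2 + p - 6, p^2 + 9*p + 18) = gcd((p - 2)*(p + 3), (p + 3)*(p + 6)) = p + 3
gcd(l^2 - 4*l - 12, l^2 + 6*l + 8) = l + 2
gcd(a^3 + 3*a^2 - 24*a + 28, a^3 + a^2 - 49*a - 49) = a + 7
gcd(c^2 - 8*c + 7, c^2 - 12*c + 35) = c - 7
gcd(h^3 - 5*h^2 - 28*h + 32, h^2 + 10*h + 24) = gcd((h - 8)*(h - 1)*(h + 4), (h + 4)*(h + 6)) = h + 4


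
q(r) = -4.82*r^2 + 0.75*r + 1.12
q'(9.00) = -86.01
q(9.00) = -382.55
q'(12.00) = -114.93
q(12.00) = -683.96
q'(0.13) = -0.50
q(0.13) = 1.14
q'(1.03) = -9.18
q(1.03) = -3.22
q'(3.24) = -30.48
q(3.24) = -47.05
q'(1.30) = -11.78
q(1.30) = -6.05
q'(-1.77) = 17.81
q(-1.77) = -15.31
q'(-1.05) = 10.87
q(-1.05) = -4.98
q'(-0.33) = 3.93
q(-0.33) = 0.35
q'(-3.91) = 38.44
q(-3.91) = -75.50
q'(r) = 0.75 - 9.64*r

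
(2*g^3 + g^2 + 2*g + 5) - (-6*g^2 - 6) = 2*g^3 + 7*g^2 + 2*g + 11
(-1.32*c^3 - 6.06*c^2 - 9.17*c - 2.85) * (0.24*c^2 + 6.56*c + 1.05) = -0.3168*c^5 - 10.1136*c^4 - 43.3404*c^3 - 67.2022*c^2 - 28.3245*c - 2.9925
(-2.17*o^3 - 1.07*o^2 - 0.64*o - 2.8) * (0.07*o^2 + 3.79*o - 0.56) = -0.1519*o^5 - 8.2992*o^4 - 2.8849*o^3 - 2.0224*o^2 - 10.2536*o + 1.568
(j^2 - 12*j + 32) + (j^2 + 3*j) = 2*j^2 - 9*j + 32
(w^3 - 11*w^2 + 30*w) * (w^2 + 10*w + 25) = w^5 - w^4 - 55*w^3 + 25*w^2 + 750*w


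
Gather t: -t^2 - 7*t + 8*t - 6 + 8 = -t^2 + t + 2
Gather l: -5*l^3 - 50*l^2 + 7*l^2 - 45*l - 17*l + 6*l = -5*l^3 - 43*l^2 - 56*l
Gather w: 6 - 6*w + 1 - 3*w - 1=6 - 9*w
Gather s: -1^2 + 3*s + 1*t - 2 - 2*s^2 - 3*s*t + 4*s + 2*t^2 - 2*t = -2*s^2 + s*(7 - 3*t) + 2*t^2 - t - 3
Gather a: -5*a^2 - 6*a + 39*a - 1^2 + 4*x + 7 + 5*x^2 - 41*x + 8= -5*a^2 + 33*a + 5*x^2 - 37*x + 14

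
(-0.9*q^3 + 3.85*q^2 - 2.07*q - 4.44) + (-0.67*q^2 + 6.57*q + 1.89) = -0.9*q^3 + 3.18*q^2 + 4.5*q - 2.55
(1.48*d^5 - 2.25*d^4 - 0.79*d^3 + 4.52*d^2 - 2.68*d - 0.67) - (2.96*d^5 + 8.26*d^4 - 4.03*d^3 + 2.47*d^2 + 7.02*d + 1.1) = -1.48*d^5 - 10.51*d^4 + 3.24*d^3 + 2.05*d^2 - 9.7*d - 1.77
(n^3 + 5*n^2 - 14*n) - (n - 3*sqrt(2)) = n^3 + 5*n^2 - 15*n + 3*sqrt(2)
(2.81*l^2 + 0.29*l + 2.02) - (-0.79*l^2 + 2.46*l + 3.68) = 3.6*l^2 - 2.17*l - 1.66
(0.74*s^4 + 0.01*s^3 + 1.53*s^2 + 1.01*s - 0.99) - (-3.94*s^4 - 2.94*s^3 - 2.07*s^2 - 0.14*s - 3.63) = 4.68*s^4 + 2.95*s^3 + 3.6*s^2 + 1.15*s + 2.64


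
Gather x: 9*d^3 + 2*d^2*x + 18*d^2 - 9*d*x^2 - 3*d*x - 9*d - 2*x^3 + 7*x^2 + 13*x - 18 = 9*d^3 + 18*d^2 - 9*d - 2*x^3 + x^2*(7 - 9*d) + x*(2*d^2 - 3*d + 13) - 18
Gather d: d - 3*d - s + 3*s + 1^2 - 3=-2*d + 2*s - 2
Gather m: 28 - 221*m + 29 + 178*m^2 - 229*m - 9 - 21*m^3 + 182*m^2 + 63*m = -21*m^3 + 360*m^2 - 387*m + 48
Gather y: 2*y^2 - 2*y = 2*y^2 - 2*y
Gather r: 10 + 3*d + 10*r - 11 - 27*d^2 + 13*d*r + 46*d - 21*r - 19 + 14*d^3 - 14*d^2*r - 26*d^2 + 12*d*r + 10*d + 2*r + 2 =14*d^3 - 53*d^2 + 59*d + r*(-14*d^2 + 25*d - 9) - 18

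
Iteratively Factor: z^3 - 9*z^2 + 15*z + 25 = (z - 5)*(z^2 - 4*z - 5) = (z - 5)^2*(z + 1)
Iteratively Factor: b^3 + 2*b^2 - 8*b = (b)*(b^2 + 2*b - 8) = b*(b + 4)*(b - 2)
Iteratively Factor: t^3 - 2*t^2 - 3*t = (t - 3)*(t^2 + t) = t*(t - 3)*(t + 1)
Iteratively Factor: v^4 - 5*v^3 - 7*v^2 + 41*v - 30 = (v - 5)*(v^3 - 7*v + 6) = (v - 5)*(v + 3)*(v^2 - 3*v + 2) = (v - 5)*(v - 1)*(v + 3)*(v - 2)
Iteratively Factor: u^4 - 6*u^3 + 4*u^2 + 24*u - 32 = (u - 2)*(u^3 - 4*u^2 - 4*u + 16) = (u - 2)^2*(u^2 - 2*u - 8) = (u - 4)*(u - 2)^2*(u + 2)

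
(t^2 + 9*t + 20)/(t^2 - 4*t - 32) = (t + 5)/(t - 8)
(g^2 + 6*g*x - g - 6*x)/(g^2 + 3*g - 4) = (g + 6*x)/(g + 4)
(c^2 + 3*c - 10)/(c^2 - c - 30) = (c - 2)/(c - 6)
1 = 1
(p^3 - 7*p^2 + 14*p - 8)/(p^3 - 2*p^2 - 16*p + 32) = (p - 1)/(p + 4)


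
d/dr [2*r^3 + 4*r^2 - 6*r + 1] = 6*r^2 + 8*r - 6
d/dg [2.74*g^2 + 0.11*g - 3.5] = 5.48*g + 0.11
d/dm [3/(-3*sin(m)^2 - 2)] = 36*sin(2*m)/(7 - 3*cos(2*m))^2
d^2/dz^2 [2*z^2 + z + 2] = 4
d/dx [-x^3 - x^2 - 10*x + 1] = -3*x^2 - 2*x - 10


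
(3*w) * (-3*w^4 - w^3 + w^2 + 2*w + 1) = -9*w^5 - 3*w^4 + 3*w^3 + 6*w^2 + 3*w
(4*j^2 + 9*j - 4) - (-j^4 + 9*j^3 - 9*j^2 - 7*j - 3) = j^4 - 9*j^3 + 13*j^2 + 16*j - 1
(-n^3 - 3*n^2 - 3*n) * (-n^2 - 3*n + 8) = n^5 + 6*n^4 + 4*n^3 - 15*n^2 - 24*n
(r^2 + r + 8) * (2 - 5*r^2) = -5*r^4 - 5*r^3 - 38*r^2 + 2*r + 16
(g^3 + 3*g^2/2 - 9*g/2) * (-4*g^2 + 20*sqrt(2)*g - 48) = -4*g^5 - 6*g^4 + 20*sqrt(2)*g^4 - 30*g^3 + 30*sqrt(2)*g^3 - 90*sqrt(2)*g^2 - 72*g^2 + 216*g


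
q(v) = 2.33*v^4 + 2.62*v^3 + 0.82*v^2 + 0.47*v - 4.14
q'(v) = 9.32*v^3 + 7.86*v^2 + 1.64*v + 0.47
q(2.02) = 60.54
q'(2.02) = 112.67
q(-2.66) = 67.75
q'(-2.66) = -123.69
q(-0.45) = -4.33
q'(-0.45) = 0.47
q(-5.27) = 1429.89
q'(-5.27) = -1153.98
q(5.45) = 2502.52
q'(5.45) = 1751.58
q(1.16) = 5.82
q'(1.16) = 27.50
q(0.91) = 0.54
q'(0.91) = 15.49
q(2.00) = 58.32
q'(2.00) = 109.75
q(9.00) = 17263.62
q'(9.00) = 7446.17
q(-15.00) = 109287.06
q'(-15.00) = -29710.63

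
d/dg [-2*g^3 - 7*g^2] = 2*g*(-3*g - 7)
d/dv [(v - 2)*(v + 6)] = 2*v + 4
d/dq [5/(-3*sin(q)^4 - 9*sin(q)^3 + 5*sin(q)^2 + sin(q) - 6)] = 5*(12*sin(q)^3 + 27*sin(q)^2 - 10*sin(q) - 1)*cos(q)/(3*sin(q)^4 + 9*sin(q)^3 - 5*sin(q)^2 - sin(q) + 6)^2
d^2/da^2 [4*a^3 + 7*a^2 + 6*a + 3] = 24*a + 14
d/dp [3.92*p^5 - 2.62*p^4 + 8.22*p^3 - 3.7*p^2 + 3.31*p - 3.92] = 19.6*p^4 - 10.48*p^3 + 24.66*p^2 - 7.4*p + 3.31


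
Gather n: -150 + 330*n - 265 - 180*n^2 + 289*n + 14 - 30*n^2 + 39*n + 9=-210*n^2 + 658*n - 392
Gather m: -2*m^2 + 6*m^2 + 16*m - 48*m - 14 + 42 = 4*m^2 - 32*m + 28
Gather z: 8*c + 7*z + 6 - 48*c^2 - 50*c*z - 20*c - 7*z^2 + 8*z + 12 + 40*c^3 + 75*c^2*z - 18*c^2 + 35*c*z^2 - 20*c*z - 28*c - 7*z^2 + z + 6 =40*c^3 - 66*c^2 - 40*c + z^2*(35*c - 14) + z*(75*c^2 - 70*c + 16) + 24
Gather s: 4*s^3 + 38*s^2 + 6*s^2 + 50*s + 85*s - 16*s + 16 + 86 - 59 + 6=4*s^3 + 44*s^2 + 119*s + 49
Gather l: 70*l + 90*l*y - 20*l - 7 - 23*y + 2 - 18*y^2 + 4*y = l*(90*y + 50) - 18*y^2 - 19*y - 5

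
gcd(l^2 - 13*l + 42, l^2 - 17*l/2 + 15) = l - 6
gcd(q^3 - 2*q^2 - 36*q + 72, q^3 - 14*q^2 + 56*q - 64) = q - 2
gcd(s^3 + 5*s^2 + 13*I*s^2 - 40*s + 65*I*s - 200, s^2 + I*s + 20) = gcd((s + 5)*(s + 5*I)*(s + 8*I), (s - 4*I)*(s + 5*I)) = s + 5*I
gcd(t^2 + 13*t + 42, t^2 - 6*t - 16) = 1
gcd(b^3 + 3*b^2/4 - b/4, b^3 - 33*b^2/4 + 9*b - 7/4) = b - 1/4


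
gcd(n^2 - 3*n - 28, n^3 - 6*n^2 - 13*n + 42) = n - 7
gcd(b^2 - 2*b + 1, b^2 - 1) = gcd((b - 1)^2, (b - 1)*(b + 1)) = b - 1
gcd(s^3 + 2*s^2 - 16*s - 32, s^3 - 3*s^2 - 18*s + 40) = s + 4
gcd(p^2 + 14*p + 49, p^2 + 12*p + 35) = p + 7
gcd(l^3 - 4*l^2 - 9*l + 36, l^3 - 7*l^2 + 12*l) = l^2 - 7*l + 12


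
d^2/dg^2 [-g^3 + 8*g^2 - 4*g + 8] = 16 - 6*g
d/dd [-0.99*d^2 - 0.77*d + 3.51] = -1.98*d - 0.77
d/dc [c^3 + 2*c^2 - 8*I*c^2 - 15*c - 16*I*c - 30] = 3*c^2 + c*(4 - 16*I) - 15 - 16*I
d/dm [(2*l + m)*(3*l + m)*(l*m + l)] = l*(6*l^2 + 10*l*m + 5*l + 3*m^2 + 2*m)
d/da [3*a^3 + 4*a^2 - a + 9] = 9*a^2 + 8*a - 1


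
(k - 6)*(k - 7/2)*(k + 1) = k^3 - 17*k^2/2 + 23*k/2 + 21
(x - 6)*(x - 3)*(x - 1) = x^3 - 10*x^2 + 27*x - 18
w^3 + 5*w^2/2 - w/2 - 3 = (w - 1)*(w + 3/2)*(w + 2)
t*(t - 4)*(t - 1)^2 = t^4 - 6*t^3 + 9*t^2 - 4*t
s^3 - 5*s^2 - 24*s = s*(s - 8)*(s + 3)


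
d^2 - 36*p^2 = (d - 6*p)*(d + 6*p)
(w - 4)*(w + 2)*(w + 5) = w^3 + 3*w^2 - 18*w - 40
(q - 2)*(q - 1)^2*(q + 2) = q^4 - 2*q^3 - 3*q^2 + 8*q - 4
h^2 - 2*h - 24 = (h - 6)*(h + 4)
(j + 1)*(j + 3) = j^2 + 4*j + 3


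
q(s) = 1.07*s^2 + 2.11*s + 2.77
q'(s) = 2.14*s + 2.11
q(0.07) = 2.92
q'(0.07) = 2.26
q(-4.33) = 13.70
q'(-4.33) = -7.16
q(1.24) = 7.03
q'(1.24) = 4.76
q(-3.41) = 8.02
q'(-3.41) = -5.19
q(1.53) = 8.50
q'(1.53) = 5.38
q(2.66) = 15.95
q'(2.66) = 7.80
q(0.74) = 4.92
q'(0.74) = 3.69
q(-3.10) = 6.51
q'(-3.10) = -4.52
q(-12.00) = 131.53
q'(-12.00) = -23.57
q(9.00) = 108.43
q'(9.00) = 21.37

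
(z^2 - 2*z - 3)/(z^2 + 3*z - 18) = (z + 1)/(z + 6)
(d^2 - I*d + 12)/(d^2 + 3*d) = (d^2 - I*d + 12)/(d*(d + 3))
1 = 1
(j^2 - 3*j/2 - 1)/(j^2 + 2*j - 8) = (j + 1/2)/(j + 4)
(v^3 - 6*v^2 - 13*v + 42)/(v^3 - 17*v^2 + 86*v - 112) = (v + 3)/(v - 8)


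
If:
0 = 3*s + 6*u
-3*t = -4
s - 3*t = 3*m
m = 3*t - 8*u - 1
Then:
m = -19/11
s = -13/11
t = 4/3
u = 13/22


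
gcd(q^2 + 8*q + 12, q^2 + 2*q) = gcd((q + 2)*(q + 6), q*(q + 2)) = q + 2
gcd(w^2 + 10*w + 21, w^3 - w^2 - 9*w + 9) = w + 3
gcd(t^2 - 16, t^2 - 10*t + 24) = t - 4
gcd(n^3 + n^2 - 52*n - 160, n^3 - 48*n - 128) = n^2 - 4*n - 32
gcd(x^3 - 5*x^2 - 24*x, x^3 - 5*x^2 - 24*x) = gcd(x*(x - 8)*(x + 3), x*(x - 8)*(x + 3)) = x^3 - 5*x^2 - 24*x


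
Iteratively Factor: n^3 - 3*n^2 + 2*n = (n - 2)*(n^2 - n) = n*(n - 2)*(n - 1)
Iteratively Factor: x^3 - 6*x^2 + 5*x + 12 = (x - 4)*(x^2 - 2*x - 3) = (x - 4)*(x - 3)*(x + 1)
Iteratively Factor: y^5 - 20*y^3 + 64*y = (y - 4)*(y^4 + 4*y^3 - 4*y^2 - 16*y) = (y - 4)*(y + 4)*(y^3 - 4*y) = (y - 4)*(y + 2)*(y + 4)*(y^2 - 2*y) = (y - 4)*(y - 2)*(y + 2)*(y + 4)*(y)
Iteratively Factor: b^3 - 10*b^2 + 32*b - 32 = (b - 2)*(b^2 - 8*b + 16) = (b - 4)*(b - 2)*(b - 4)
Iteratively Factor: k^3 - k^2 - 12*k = (k + 3)*(k^2 - 4*k) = k*(k + 3)*(k - 4)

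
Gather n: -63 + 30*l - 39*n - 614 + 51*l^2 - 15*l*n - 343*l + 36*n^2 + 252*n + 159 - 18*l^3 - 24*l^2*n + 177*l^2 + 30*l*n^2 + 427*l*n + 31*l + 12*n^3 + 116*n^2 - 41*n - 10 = -18*l^3 + 228*l^2 - 282*l + 12*n^3 + n^2*(30*l + 152) + n*(-24*l^2 + 412*l + 172) - 528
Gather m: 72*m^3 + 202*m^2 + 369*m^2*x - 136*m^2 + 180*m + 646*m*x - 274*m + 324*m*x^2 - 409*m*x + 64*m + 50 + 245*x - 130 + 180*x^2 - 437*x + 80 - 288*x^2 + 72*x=72*m^3 + m^2*(369*x + 66) + m*(324*x^2 + 237*x - 30) - 108*x^2 - 120*x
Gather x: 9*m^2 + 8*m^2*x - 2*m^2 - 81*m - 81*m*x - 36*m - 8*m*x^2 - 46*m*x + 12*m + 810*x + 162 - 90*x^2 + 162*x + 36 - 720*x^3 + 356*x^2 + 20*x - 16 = 7*m^2 - 105*m - 720*x^3 + x^2*(266 - 8*m) + x*(8*m^2 - 127*m + 992) + 182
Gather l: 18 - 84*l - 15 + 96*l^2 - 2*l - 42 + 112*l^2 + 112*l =208*l^2 + 26*l - 39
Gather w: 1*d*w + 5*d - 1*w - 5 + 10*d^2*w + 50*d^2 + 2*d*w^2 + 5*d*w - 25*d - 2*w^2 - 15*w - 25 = 50*d^2 - 20*d + w^2*(2*d - 2) + w*(10*d^2 + 6*d - 16) - 30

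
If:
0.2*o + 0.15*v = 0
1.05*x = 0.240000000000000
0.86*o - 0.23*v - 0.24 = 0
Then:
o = 0.21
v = -0.27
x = 0.23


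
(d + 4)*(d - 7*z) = d^2 - 7*d*z + 4*d - 28*z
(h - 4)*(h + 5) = h^2 + h - 20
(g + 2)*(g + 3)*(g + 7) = g^3 + 12*g^2 + 41*g + 42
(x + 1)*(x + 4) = x^2 + 5*x + 4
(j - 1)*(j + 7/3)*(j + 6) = j^3 + 22*j^2/3 + 17*j/3 - 14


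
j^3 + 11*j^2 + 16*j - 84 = (j - 2)*(j + 6)*(j + 7)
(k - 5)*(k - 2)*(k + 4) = k^3 - 3*k^2 - 18*k + 40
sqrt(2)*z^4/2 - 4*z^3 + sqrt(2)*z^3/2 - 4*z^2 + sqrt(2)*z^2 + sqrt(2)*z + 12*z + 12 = (z - 3*sqrt(2))*(z - 2*sqrt(2))*(z + sqrt(2))*(sqrt(2)*z/2 + sqrt(2)/2)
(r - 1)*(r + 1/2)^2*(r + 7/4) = r^4 + 7*r^3/4 - 3*r^2/4 - 25*r/16 - 7/16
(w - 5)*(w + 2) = w^2 - 3*w - 10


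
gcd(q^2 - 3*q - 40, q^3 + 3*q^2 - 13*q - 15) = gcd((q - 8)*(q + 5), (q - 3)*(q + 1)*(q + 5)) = q + 5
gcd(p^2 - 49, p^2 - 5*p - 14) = p - 7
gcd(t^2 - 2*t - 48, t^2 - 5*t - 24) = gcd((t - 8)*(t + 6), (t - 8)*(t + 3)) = t - 8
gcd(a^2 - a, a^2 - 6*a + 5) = a - 1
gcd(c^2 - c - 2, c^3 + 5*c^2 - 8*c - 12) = c^2 - c - 2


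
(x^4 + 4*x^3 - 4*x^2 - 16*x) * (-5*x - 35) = -5*x^5 - 55*x^4 - 120*x^3 + 220*x^2 + 560*x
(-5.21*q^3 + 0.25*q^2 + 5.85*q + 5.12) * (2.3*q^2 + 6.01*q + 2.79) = -11.983*q^5 - 30.7371*q^4 + 0.421599999999998*q^3 + 47.632*q^2 + 47.0927*q + 14.2848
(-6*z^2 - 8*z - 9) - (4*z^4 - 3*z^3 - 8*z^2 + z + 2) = -4*z^4 + 3*z^3 + 2*z^2 - 9*z - 11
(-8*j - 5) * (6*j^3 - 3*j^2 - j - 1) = -48*j^4 - 6*j^3 + 23*j^2 + 13*j + 5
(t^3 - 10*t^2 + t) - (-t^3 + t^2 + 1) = 2*t^3 - 11*t^2 + t - 1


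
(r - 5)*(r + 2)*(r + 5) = r^3 + 2*r^2 - 25*r - 50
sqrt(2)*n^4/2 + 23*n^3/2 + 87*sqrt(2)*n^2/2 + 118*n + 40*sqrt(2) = (n/2 + sqrt(2))*(n + 4*sqrt(2))*(n + 5*sqrt(2))*(sqrt(2)*n + 1)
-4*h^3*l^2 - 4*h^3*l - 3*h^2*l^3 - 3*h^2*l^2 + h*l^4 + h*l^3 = l*(-4*h + l)*(h + l)*(h*l + h)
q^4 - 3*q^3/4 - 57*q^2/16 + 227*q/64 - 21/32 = (q - 7/4)*(q - 3/4)*(q - 1/4)*(q + 2)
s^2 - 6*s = s*(s - 6)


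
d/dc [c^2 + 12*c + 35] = 2*c + 12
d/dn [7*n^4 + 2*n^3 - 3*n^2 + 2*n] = 28*n^3 + 6*n^2 - 6*n + 2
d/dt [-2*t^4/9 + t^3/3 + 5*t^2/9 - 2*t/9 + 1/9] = -8*t^3/9 + t^2 + 10*t/9 - 2/9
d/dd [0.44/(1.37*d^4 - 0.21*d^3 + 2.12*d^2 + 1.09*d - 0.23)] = (-2.4112*d^3 + 0.2772*d^2 - 1.8656*d - 0.4796)/(1.37*d^4 - 0.21*d^3 + 2.12*d^2 + 1.09*d - 0.23)^2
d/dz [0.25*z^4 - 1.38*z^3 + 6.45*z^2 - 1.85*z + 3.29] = 1.0*z^3 - 4.14*z^2 + 12.9*z - 1.85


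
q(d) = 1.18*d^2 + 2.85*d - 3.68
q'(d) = 2.36*d + 2.85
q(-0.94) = -5.32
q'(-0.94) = 0.63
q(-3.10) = -1.18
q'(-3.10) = -4.47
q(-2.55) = -3.27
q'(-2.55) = -3.17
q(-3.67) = 1.75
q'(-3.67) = -5.81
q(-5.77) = 19.16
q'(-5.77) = -10.77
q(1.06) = 0.67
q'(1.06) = 5.35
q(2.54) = 11.17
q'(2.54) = 8.84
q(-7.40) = 39.85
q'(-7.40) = -14.61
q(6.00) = 55.90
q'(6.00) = 17.01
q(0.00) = -3.68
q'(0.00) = 2.85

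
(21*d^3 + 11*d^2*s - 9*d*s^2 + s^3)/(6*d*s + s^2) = (21*d^3 + 11*d^2*s - 9*d*s^2 + s^3)/(s*(6*d + s))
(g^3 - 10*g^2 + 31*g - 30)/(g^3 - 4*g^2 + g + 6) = (g - 5)/(g + 1)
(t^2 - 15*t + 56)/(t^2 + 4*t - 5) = (t^2 - 15*t + 56)/(t^2 + 4*t - 5)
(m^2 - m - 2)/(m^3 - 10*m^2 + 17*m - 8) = (m^2 - m - 2)/(m^3 - 10*m^2 + 17*m - 8)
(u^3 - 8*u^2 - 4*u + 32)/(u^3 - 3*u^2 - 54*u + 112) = (u + 2)/(u + 7)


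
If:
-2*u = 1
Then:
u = -1/2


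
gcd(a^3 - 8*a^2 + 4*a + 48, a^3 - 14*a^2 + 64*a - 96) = a^2 - 10*a + 24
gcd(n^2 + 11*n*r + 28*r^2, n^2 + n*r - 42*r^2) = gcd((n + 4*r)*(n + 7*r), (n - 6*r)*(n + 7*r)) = n + 7*r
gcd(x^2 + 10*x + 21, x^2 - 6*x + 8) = 1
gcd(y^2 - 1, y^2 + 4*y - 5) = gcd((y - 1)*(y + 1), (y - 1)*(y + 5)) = y - 1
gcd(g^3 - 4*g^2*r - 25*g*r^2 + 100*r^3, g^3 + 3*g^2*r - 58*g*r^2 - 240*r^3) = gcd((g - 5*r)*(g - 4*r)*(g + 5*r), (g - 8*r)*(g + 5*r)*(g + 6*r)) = g + 5*r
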